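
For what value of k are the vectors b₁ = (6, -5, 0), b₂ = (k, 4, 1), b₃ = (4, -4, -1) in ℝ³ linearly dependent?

k = -4

The set is linearly dependent precisely when det[b₁; b₂; b₃] = 0.
Expanding, det = -5*k - 20.
Solving -5*k - 20 = 0 yields k = -4.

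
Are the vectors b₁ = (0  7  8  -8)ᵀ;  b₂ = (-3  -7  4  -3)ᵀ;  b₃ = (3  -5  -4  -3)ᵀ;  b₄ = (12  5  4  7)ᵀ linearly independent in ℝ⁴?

linearly independent

Form the 4×4 matrix with these as columns; its determinant is 10152.
A nonzero determinant means the columns are linearly independent.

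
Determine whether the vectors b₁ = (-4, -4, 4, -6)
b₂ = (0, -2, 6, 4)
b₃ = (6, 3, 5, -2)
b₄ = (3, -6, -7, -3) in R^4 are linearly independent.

Row-reduce the matrix whose columns are b₁, b₂, b₃, b₄.
The reduction yields 4 nonzero rows, so the rank is 4.
Since rank = 4 (the number of vectors), the set is linearly independent.

linearly independent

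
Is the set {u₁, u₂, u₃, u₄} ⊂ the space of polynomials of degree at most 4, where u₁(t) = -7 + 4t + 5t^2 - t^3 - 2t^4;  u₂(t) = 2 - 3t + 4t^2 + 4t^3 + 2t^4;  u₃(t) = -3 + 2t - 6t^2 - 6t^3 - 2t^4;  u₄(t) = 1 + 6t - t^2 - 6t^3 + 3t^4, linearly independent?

Take coordinates with respect to the standard basis {1, t, …, t^4}.
Place the vectors as rows of a 4×5 matrix and reduce to echelon form.
The reduction yields 4 nonzero rows, so the rank is 4.
Since rank = 4 (the number of vectors), the set is linearly independent.

linearly independent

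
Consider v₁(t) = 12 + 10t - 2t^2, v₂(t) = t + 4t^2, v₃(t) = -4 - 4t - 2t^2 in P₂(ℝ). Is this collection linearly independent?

Write each element as a coordinate vector in ℝ³ using {1, t, t^2}.
The matrix [v₁|v₂|v₃] has determinant 0.
A zero determinant means the columns are linearly dependent.

linearly dependent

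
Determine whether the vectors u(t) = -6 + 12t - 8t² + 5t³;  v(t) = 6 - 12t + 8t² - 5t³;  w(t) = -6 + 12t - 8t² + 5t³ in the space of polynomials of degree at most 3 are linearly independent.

linearly dependent

Take coordinates with respect to the standard basis {1, t, …, t³}.
Two of the vectors are equal, giving an immediate dependence.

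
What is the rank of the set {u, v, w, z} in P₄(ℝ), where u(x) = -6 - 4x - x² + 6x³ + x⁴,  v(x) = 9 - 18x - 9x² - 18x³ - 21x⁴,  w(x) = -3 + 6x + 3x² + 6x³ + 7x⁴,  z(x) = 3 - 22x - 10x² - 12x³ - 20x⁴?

Represent each element by its coordinate vector in ℝ⁵.
Put the 5×4 matrix [u|v|w|z] into echelon form.
Reduction leaves 2 leading entries, giving rank 2.

2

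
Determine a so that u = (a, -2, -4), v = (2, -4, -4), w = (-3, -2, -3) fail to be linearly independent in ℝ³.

The set is linearly dependent precisely when det[u; v; w] = 0.
The determinant works out to 4*a + 28.
This vanishes exactly when a = -7.

a = -7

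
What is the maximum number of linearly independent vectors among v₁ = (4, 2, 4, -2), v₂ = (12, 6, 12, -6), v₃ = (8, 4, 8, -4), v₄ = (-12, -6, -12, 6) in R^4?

Put the 4×4 matrix [v₁|v₂|v₃|v₄] into echelon form.
The echelon form has 1 nonzero row, so the rank is 1.

1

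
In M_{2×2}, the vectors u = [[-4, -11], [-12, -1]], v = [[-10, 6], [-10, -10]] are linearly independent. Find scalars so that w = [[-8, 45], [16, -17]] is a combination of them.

w = -3u + 2v

Identify each element with its coordinate vector in ℝ⁴ via {E₁₁, E₁₂, E₂₁, E₂₂}.
Solve the system with u, v as columns and w as the right-hand side.
Back-substitution yields (c₁, c₂) = (-3, 2).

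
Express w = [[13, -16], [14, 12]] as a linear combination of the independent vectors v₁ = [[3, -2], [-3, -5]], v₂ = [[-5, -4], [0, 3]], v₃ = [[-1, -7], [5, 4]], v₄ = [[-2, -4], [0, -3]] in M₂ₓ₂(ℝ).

w = 2v₁ - v₂ + 4v₃ - 3v₄

Identify each element with its coordinate vector in ℝ⁴ via {E₁₁, E₁₂, E₂₁, E₂₂}.
Solve the system with v₁, v₂, v₃, v₄ as columns and w as the right-hand side.
Row-reducing the augmented matrix gives the unique coefficients (c₁, …, c₄) = (2, -1, 4, -3).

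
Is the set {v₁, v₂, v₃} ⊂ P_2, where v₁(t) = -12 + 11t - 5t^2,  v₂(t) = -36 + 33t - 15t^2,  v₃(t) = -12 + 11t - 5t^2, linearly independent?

Write each element as a coordinate vector in ℝ³ using {1, t, t^2}.
Two of the vectors are equal, giving an immediate dependence.

linearly dependent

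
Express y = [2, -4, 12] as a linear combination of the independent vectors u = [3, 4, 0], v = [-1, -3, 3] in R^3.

y = 2u + 4v

Set up the augmented matrix [u | v | y] and row-reduce.
Row-reducing the augmented matrix gives the unique coefficients (a₁, a₂) = (2, 4).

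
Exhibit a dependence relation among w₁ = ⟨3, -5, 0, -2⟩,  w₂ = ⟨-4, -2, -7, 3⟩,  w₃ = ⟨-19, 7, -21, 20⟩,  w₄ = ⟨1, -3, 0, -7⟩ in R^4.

2w₁ - 3w₂ + w₃ + w₄ = 0

Set up α₁w₁ + … + α₄w₄ = 0 and solve the homogeneous system.
The free variable yields coefficients (2, -3, 1, 1) (any nonzero multiple also works).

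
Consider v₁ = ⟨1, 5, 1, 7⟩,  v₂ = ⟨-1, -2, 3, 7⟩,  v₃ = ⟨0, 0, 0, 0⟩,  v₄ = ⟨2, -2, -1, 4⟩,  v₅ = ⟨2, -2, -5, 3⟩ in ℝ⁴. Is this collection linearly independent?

linearly dependent

There are 5 vectors in a 4-dimensional space, so they cannot be linearly independent.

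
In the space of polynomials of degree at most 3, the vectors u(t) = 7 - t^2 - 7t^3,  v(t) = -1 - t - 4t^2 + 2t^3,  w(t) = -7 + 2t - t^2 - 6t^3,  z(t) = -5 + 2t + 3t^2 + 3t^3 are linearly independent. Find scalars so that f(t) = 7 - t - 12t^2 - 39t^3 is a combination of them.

f = u - v + 3w - 4z

Work in coordinates with respect to the standard basis {1, t, …, t^3}.
Since u, v, w, z are independent, the coefficients expressing f are uniquely determined by a linear system.
Back-substitution yields (c₁, …, c₄) = (1, -1, 3, -4).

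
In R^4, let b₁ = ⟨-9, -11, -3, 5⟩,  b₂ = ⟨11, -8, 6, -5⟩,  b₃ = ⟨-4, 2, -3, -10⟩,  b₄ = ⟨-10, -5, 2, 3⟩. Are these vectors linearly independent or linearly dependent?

linearly independent

The matrix [b₁|b₂|b₃|b₄] has determinant 14399.
A nonzero determinant means the columns are linearly independent.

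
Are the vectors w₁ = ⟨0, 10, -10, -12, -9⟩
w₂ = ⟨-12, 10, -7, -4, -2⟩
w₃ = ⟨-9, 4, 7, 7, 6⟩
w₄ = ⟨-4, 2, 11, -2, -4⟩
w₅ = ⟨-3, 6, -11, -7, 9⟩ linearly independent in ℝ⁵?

The matrix [w₁|w₂|w₃|w₄|w₅] has determinant -144264.
A nonzero determinant means the columns are linearly independent.

linearly independent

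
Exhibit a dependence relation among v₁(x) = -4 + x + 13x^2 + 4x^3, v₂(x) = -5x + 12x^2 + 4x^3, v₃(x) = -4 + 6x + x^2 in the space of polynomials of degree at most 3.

Take coordinates with respect to {1, x, …, x^3}.
Set up α₁v₁ + … + α₃v₃ = 0 and solve the homogeneous system.
A generator of the null space is (1, -1, -1).

v₁ - v₂ - v₃ = 0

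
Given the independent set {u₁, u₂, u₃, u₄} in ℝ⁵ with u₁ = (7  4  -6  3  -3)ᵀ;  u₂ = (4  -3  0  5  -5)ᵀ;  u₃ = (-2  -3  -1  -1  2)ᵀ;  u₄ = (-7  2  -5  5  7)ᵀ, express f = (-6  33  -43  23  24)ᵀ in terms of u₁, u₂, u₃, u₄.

Set up the augmented matrix [u₁ | u₂ | u₃ | u₄ | f] and row-reduce.
The system has the unique solution (c₁, …, c₄) = (4, -2, -1, 4).

f = 4u₁ - 2u₂ - u₃ + 4u₄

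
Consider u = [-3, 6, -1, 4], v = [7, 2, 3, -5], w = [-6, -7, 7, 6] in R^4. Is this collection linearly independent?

Place the vectors as rows of a 3×4 matrix and reduce to echelon form.
The reduction yields 3 nonzero rows, so the rank is 3.
Since rank = 3 (the number of vectors), the set is linearly independent.

linearly independent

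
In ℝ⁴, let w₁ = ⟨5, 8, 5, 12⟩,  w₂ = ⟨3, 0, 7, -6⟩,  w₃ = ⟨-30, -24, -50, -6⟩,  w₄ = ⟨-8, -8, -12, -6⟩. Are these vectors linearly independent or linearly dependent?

linearly dependent

Form the 4×4 matrix with these as columns; its determinant is 0.
A zero determinant means the columns are linearly dependent.
Indeed 3w₁ + 5w₂ + w₃ = 0.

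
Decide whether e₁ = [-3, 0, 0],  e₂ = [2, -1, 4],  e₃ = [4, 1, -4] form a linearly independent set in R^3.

linearly dependent

The matrix [e₁|e₂|e₃] has determinant 0.
A zero determinant means the columns are linearly dependent.
Indeed 2e₁ + e₂ + e₃ = 0.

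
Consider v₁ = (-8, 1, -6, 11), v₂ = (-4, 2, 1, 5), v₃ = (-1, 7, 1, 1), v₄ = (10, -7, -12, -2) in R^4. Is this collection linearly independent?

Row-reduce the matrix whose columns are v₁, v₂, v₃, v₄.
The reduction yields 4 nonzero rows, so the rank is 4.
Since rank = 4 (the number of vectors), the set is linearly independent.

linearly independent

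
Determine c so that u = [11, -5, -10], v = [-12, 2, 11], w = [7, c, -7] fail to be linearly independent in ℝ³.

The set is linearly dependent precisely when det[u; v; w] = 0.
Cofactor expansion gives det = 21 - c.
Solving 21 - c = 0 yields c = 21.

c = 21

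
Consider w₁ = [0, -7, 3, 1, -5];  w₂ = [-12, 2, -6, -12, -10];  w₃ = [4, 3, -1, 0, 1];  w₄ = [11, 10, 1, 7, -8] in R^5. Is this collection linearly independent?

linearly independent

Row-reduce the matrix whose columns are w₁, w₂, w₃, w₄.
The reduction yields 4 nonzero rows, so the rank is 4.
Since rank = 4 (the number of vectors), the set is linearly independent.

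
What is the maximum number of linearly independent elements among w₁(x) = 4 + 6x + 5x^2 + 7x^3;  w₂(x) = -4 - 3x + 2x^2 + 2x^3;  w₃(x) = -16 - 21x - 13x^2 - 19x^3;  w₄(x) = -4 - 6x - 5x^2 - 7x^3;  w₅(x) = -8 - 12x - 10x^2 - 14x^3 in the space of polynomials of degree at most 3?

2

Pass to coordinate vectors with respect to the basis {1, x, …, x^3}.
Put the 4×5 matrix [w₁|w₂|w₃|w₄|w₅] into echelon form.
Exactly 2 pivots survive; hence the rank is 2.
(With 5 elements in a 4-dimensional space the rank is at most 4.)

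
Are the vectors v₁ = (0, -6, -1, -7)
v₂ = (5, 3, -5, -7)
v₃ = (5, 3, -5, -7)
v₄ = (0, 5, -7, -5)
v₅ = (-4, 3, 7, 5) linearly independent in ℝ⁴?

There are 5 vectors in a 4-dimensional space, so they cannot be linearly independent.

linearly dependent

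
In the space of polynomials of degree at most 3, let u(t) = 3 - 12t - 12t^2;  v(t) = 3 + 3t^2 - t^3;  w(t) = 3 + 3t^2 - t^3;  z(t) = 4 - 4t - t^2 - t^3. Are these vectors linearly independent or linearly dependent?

Write each element as a coordinate vector in ℝ⁴ using {1, t, …, t^3}.
Two of the vectors are equal, giving an immediate dependence.

linearly dependent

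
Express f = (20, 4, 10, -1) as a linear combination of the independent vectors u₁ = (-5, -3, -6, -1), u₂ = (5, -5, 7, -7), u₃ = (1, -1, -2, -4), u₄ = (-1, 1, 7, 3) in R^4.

f = -3u₁ + u₂ - 3u₃ - 3u₄

Write f = α₁u₁ + … + α₄u₄ and equate components.
The system has the unique solution (α₁, …, α₄) = (-3, 1, -3, -3).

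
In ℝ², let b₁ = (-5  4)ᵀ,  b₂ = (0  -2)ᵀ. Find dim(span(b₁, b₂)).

Apply Gaussian elimination to the matrix whose rows are b₁, b₂.
Reduction leaves 2 leading entries, giving rank 2.

dim = 2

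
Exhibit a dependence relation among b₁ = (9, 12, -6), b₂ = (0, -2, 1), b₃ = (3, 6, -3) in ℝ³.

b₁ - 3b₂ - 3b₃ = 0

Solve the homogeneous system with b₁, b₂, b₃ as columns by row-reducing the coefficient matrix.
One solution (up to scaling) is (1, -3, -3).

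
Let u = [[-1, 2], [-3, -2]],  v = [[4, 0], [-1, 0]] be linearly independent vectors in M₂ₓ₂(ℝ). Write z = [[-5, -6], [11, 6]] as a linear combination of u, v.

Work in coordinates with respect to the standard basis {E₁₁, E₁₂, E₂₁, E₂₂}.
Set up the augmented matrix [u | v | z] and row-reduce.
Back-substitution yields (α₁, α₂) = (-3, -2).

z = -3u - 2v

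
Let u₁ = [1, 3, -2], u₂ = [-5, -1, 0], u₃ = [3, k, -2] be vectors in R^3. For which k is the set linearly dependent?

k = 17/5

The vectors are dependent exactly when the determinant of the matrix with rows u₁, u₂, u₃ vanishes.
Expanding, det = 10*k - 34.
Solving 10*k - 34 = 0 yields k = 17/5.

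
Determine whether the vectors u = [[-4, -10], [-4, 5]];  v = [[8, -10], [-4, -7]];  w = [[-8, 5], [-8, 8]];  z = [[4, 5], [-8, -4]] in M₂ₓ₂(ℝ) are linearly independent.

linearly dependent

Write each element as a coordinate vector in ℝ⁴ using {E₁₁, E₁₂, E₂₁, E₂₂}.
The matrix [u|v|w|z] has determinant 0.
A zero determinant means the columns are linearly dependent.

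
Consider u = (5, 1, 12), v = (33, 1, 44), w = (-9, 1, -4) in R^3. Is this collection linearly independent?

linearly dependent

Form the 3×3 matrix with these as columns; its determinant is 0.
A zero determinant means the columns are linearly dependent.
Indeed 3u - v - 2w = 0.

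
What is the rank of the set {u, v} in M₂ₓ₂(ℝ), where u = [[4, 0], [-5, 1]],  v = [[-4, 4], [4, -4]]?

Use coordinates relative to {E₁₁, E₁₂, E₂₁, E₂₂}.
Form the matrix with u, v as columns and reduce.
The echelon form has 2 nonzero rows, so the rank is 2.

2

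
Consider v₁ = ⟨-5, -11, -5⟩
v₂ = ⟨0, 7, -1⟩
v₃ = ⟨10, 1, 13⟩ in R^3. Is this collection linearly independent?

linearly dependent

Place the vectors as rows of a 3×3 matrix and reduce to echelon form.
The reduction yields 2 nonzero rows, so the rank is 2.
Since rank 2 < 3, the set is linearly dependent.
Indeed 2v₁ + 3v₂ + v₃ = 0.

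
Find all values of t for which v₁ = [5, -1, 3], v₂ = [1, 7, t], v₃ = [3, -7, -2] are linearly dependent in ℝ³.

Dependence holds iff the 3×3 matrix [v₁ v₂ v₃] is singular.
Cofactor expansion gives det = 32*t - 156.
Solving 32*t - 156 = 0 yields t = 39/8.

t = 39/8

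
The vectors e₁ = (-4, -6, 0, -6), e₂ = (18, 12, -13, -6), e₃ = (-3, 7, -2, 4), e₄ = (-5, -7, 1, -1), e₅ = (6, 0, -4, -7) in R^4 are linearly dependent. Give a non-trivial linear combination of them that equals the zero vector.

2e₁ + e₂ - e₃ - e₄ - 3e₅ = 0

Row-reduce the matrix with e₁, e₂, e₃, e₄, e₅ as columns; the null space gives the coefficients.
A generator of the null space is (2, 1, -1, -1, -3).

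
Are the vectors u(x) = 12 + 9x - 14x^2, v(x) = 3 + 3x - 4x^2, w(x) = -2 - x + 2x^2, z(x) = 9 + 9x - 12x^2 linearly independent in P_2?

Write each element as a coordinate vector in ℝ³ using {1, x, x^2}.
There are 4 vectors in a 3-dimensional space, so they cannot be linearly independent.

linearly dependent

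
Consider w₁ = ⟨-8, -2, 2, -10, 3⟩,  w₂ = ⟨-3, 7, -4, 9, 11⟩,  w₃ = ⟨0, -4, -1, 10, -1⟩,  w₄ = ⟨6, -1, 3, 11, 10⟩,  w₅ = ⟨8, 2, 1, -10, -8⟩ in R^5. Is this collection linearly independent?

linearly independent

Row-reduce the matrix whose columns are w₁, w₂, w₃, w₄, w₅.
The reduction yields 5 nonzero rows, so the rank is 5.
Since rank = 5 (the number of vectors), the set is linearly independent.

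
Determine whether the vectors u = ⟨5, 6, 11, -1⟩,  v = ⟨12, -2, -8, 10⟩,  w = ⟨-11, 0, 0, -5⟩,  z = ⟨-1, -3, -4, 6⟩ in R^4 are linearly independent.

linearly independent

The matrix [u|v|w|z] has determinant 1720.
A nonzero determinant means the columns are linearly independent.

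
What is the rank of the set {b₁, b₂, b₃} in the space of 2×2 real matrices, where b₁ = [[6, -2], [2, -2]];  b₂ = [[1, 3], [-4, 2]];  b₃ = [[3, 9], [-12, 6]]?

Represent each element by its coordinate vector in ℝ⁴.
Apply Gaussian elimination to the matrix whose rows are b₁, b₂, b₃.
The echelon form has 2 nonzero rows, so the rank is 2.

2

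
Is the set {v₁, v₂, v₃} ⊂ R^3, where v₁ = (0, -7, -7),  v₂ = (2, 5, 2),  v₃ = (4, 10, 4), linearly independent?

One vector is a scalar multiple of another, so the set is dependent.

linearly dependent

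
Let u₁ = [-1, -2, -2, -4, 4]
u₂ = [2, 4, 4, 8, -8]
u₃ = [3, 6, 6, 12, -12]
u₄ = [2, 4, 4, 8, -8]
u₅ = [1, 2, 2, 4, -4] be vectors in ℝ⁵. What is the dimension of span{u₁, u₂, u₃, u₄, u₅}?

Form the matrix with u₁, u₂, u₃, u₄, u₅ as columns and reduce.
The echelon form has 1 nonzero row, so the rank is 1.

dim = 1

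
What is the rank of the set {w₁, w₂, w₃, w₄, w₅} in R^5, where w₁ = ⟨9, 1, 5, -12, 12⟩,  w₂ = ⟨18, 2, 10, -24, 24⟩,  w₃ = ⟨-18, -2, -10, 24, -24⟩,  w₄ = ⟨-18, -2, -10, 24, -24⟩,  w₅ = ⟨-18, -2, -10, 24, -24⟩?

1

Apply Gaussian elimination to the matrix whose rows are w₁, w₂, w₃, w₄, w₅.
The echelon form has 1 nonzero row, so the rank is 1.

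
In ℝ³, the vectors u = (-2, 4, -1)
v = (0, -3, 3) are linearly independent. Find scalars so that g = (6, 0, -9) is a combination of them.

g = -3u - 4v

Set up the augmented matrix [u | v | g] and row-reduce.
Back-substitution yields (a₁, a₂) = (-3, -4).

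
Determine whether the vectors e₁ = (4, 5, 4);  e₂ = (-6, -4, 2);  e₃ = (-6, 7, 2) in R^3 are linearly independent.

linearly independent

The matrix [e₁|e₂|e₃] has determinant -352.
A nonzero determinant means the columns are linearly independent.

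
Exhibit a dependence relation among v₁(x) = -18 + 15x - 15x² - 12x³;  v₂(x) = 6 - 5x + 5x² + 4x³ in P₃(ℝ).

v₁ + 3v₂ = 0

Write each element as a vector in ℝ⁴ using {1, x, …, x³}.
Solve the homogeneous system with v₁, v₂ as columns by row-reducing the coefficient matrix.
A generator of the null space is (1, 3).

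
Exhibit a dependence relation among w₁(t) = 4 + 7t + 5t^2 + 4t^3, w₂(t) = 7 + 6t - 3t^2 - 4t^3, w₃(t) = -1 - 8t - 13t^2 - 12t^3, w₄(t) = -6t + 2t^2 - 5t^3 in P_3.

Pass to coordinate vectors relative to the basis {1, t, …, t^3}.
Solve the homogeneous system with w₁, w₂, w₃, w₄ as columns by row-reducing the coefficient matrix.
A generator of the null space is (2, -1, 1, 0).

2w₁ - w₂ + w₃ = 0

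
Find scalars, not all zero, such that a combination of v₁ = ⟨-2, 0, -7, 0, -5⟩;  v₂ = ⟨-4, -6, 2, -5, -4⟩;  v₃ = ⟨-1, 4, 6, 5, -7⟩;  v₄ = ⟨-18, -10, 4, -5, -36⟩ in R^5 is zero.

Write the vectors as columns of a matrix and find a nonzero vector in its null space.
The free variable yields coefficients (2, 3, 2, -1) (any nonzero multiple also works).

2v₁ + 3v₂ + 2v₃ - v₄ = 0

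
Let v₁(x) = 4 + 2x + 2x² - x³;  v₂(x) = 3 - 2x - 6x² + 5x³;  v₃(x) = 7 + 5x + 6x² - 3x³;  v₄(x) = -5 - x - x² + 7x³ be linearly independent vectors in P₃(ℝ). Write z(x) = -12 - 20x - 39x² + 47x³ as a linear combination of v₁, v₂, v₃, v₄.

z = 3v₁ + 4v₂ - 3v₃ + 3v₄

Work in coordinates with respect to the standard basis {1, x, …, x³}.
Write z = c₁v₁ + … + c₄v₄ and equate components.
Row-reducing the augmented matrix gives the unique coefficients (c₁, …, c₄) = (3, 4, -3, 3).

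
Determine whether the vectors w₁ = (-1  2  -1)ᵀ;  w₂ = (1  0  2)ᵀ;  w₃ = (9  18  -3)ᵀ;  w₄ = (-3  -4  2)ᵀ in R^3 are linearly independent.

There are 4 vectors in a 3-dimensional space, so they cannot be linearly independent.

linearly dependent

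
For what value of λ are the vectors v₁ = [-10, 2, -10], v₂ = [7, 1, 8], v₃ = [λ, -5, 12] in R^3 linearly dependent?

The set is linearly dependent precisely when det[v₁; v₂; v₃] = 0.
Expanding, det = 26*λ - 338.
Solving 26*λ - 338 = 0 yields λ = 13.

λ = 13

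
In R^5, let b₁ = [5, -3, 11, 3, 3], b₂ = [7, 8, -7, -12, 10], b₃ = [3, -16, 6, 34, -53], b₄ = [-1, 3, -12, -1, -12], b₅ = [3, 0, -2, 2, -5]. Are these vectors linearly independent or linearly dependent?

linearly dependent

The matrix [b₁|b₂|b₃|b₄|b₅] has determinant 0.
A zero determinant means the columns are linearly dependent.
Indeed 2b₁ - 2b₂ - b₃ + 2b₄ + 3b₅ = 0.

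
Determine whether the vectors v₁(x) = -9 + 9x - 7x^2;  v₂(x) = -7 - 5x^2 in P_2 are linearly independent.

linearly independent

Take coordinates with respect to the standard basis {1, x, x^2}.
Row-reduce the matrix whose columns are v₁, v₂.
The reduction yields 2 nonzero rows, so the rank is 2.
Since rank = 2 (the number of vectors), the set is linearly independent.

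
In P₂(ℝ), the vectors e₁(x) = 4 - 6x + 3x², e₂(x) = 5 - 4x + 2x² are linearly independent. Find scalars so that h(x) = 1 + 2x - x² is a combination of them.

h = -e₁ + e₂

Work in coordinates with respect to the standard basis {1, x, x²}.
Write h = a₁e₁ + a₂e₂ and equate components.
Row-reducing the augmented matrix gives the unique coefficients (a₁, a₂) = (-1, 1).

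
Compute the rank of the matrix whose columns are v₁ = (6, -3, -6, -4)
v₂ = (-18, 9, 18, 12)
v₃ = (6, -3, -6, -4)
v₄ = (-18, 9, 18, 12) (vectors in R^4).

1

Put the 4×4 matrix [v₁|v₂|v₃|v₄] into echelon form.
There is 1 pivot column, so rank = 1.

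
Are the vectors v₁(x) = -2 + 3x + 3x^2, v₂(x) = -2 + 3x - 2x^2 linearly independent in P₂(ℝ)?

linearly independent

Write each element as a coordinate vector in ℝ³ using {1, x, x^2}.
Row-reduce the matrix whose columns are v₁, v₂.
The reduction yields 2 nonzero rows, so the rank is 2.
Since rank = 2 (the number of vectors), the set is linearly independent.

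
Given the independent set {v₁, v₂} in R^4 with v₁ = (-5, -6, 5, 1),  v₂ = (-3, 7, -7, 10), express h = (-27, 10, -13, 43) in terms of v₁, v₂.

h = 3v₁ + 4v₂

Solve the system with v₁, v₂ as columns and h as the right-hand side.
The system has the unique solution (c₁, c₂) = (3, 4).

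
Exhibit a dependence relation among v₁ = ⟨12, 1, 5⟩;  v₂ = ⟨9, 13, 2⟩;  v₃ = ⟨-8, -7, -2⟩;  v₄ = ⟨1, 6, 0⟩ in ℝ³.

Set up α₁v₁ + … + α₄v₄ = 0 and solve the homogeneous system.
The free variable yields coefficients (0, 1, 1, -1) (any nonzero multiple also works).

v₂ + v₃ - v₄ = 0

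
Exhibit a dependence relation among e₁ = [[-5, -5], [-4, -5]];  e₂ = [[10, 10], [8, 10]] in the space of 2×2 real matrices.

Take coordinates with respect to {E₁₁, E₁₂, E₂₁, E₂₂}.
Row-reduce the matrix with e₁, e₂ as columns; the null space gives the coefficients.
A generator of the null space is (2, 1).

2e₁ + e₂ = 0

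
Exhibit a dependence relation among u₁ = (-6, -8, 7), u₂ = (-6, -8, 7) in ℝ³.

u₁ - u₂ = 0

Write the vectors as columns of a matrix and find a nonzero vector in its null space.
A generator of the null space is (1, -1).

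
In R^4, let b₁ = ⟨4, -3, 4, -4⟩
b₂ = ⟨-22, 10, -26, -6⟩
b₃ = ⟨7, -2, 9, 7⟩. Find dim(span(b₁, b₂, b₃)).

Put the 4×3 matrix [b₁|b₂|b₃] into echelon form.
Reduction leaves 2 leading entries, giving rank 2.

2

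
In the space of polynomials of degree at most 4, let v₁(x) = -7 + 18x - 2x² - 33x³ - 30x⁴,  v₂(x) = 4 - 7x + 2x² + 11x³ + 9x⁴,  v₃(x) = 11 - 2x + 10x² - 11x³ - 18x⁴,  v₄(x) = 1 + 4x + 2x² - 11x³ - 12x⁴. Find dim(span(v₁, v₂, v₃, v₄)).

dim = 2

Represent each element by its coordinate vector in ℝ⁵.
Put the 5×4 matrix [v₁|v₂|v₃|v₄] into echelon form.
Reduction leaves 2 leading entries, giving rank 2.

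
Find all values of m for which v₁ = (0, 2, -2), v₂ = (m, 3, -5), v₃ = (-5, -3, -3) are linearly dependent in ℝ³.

m = -5/3

The vectors are dependent exactly when the determinant of the matrix with rows v₁, v₂, v₃ vanishes.
Expanding, det = 12*m + 20.
Solving 12*m + 20 = 0 yields m = -5/3.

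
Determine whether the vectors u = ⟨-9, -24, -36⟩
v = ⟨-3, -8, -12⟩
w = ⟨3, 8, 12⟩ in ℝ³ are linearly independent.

linearly dependent

The matrix [u|v|w] has determinant 0.
A zero determinant means the columns are linearly dependent.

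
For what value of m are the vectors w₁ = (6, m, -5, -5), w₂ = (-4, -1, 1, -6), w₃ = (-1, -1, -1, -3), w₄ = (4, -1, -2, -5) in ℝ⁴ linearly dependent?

m = -2

The vectors are dependent exactly when the determinant of the matrix with rows w₁, w₂, w₃, w₄ vanishes.
Expanding, det = 49*m + 98.
Setting this to zero gives m = -2.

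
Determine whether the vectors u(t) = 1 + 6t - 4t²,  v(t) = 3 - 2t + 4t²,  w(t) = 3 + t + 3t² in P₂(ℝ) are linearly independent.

linearly independent

Take coordinates with respect to the standard basis {1, t, t²}.
The matrix [u|v|w] has determinant -28.
A nonzero determinant means the columns are linearly independent.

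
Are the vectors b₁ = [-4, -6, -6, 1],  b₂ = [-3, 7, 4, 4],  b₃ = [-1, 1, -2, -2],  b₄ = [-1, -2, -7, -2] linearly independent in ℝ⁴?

linearly independent

The matrix [b₁|b₂|b₃|b₄] has determinant 470.
A nonzero determinant means the columns are linearly independent.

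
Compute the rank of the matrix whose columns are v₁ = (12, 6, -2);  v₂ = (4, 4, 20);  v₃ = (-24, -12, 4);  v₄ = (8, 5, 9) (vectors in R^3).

2

Form the matrix with v₁, v₂, v₃, v₄ as columns and reduce.
The echelon form has 2 nonzero rows, so the rank is 2.
(With 4 elements in a 3-dimensional space the rank is at most 3.)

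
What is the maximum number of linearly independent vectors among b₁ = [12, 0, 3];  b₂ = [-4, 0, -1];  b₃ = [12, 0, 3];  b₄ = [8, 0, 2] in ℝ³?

Put the 3×4 matrix [b₁|b₂|b₃|b₄] into echelon form.
There is 1 pivot column, so rank = 1.
(With 4 elements in a 3-dimensional space the rank is at most 3.)

1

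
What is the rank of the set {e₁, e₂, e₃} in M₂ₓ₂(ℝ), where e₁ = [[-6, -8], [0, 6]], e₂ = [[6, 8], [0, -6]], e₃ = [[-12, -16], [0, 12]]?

1

Represent each element by its coordinate vector in ℝ⁴.
Form the matrix with e₁, e₂, e₃ as columns and reduce.
Exactly 1 pivot survives; hence the rank is 1.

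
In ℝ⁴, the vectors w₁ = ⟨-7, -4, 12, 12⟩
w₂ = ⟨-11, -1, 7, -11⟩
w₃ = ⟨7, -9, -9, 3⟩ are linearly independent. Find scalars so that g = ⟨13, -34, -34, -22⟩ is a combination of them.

Set up the augmented matrix [w₁ | w₂ | w₃ | g] and row-reduce.
The system has the unique solution (c₁, c₂, c₃) = (-1, 2, 4).

g = -w₁ + 2w₂ + 4w₃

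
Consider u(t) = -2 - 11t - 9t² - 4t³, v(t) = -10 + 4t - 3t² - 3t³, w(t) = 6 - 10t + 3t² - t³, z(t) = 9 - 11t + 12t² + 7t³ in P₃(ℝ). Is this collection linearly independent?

linearly independent

Write each element as a coordinate vector in ℝ⁴ using {1, t, …, t³}.
Row-reduce the matrix whose columns are u, v, w, z.
The reduction yields 4 nonzero rows, so the rank is 4.
Since rank = 4 (the number of vectors), the set is linearly independent.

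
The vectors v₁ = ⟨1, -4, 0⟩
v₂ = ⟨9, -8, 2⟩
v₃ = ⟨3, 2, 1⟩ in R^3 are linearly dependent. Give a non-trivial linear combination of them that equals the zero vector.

3v₁ - v₂ + 2v₃ = 0

Set up α₁v₁ + … + α₃v₃ = 0 and solve the homogeneous system.
A generator of the null space is (3, -1, 2).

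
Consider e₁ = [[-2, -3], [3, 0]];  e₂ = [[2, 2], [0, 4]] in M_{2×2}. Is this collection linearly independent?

linearly independent

Write each element as a coordinate vector in ℝ⁴ using {E₁₁, E₁₂, E₂₁, E₂₂}.
Row-reduce the matrix whose columns are e₁, e₂.
The reduction yields 2 nonzero rows, so the rank is 2.
Since rank = 2 (the number of vectors), the set is linearly independent.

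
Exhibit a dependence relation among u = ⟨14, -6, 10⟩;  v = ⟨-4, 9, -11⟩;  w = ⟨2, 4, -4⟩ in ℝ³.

u + 2v - 3w = 0

Row-reduce the matrix with u, v, w as columns; the null space gives the coefficients.
A generator of the null space is (1, 2, -3).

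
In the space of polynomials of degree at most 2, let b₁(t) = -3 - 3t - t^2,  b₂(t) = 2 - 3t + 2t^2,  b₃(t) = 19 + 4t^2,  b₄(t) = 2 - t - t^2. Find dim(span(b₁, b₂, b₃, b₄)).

3

Pass to coordinate vectors with respect to the basis {1, t, t^2}.
Put the 3×4 matrix [b₁|b₂|b₃|b₄] into echelon form.
The echelon form has 3 nonzero rows, so the rank is 3.
(With 4 elements in a 3-dimensional space the rank is at most 3.)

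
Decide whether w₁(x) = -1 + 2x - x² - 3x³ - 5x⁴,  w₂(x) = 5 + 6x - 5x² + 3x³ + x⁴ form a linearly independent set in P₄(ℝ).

Write each element as a coordinate vector in ℝ⁵ using {1, x, …, x⁴}.
Place the vectors as rows of a 2×5 matrix and reduce to echelon form.
The reduction yields 2 nonzero rows, so the rank is 2.
Since rank = 2 (the number of vectors), the set is linearly independent.

linearly independent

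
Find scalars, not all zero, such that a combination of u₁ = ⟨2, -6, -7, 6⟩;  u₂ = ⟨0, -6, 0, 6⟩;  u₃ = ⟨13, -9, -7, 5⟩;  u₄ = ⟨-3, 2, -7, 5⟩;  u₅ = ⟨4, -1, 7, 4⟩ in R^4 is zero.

3u₁ - 2u₂ - u₃ - u₄ + u₅ = 0

Solve the homogeneous system with u₁, u₂, u₃, u₄, u₅ as columns by row-reducing the coefficient matrix.
The free variable yields coefficients (3, -2, -1, -1, 1) (any nonzero multiple also works).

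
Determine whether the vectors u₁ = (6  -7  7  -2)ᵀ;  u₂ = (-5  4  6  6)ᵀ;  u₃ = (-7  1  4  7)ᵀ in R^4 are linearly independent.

linearly independent

Row-reduce the matrix whose columns are u₁, u₂, u₃.
The reduction yields 3 nonzero rows, so the rank is 3.
Since rank = 3 (the number of vectors), the set is linearly independent.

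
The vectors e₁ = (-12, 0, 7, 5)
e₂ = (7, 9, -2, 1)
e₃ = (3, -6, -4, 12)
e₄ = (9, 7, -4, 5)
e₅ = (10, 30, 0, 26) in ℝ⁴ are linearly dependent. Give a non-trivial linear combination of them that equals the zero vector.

2e₁ + e₂ + 3e₄ - e₅ = 0

Row-reduce the matrix with e₁, e₂, e₃, e₄, e₅ as columns; the null space gives the coefficients.
A generator of the null space is (2, 1, 0, 3, -1).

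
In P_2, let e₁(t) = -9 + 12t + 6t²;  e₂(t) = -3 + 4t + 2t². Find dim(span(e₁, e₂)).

1

Use coordinates relative to {1, t, t²}.
Apply Gaussian elimination to the matrix whose rows are e₁, e₂.
Reduction leaves 1 leading entry, giving rank 1.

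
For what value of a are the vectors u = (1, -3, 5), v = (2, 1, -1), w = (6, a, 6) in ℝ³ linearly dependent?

Place the vectors as rows of a 3×3 matrix; dependence ⇔ determinant zero.
Cofactor expansion gives det = 11*a + 30.
Setting this to zero gives a = -30/11.

a = -30/11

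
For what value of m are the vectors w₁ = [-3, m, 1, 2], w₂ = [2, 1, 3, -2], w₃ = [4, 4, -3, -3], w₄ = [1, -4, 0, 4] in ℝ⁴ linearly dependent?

Place the vectors as rows of a 4×4 matrix; dependence ⇔ determinant zero.
Expanding, det = 87*m + 203.
This vanishes exactly when m = -7/3.

m = -7/3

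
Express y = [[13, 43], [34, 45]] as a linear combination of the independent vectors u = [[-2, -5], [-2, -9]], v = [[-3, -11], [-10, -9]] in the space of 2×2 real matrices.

Identify each element with its coordinate vector in ℝ⁴ via {E₁₁, E₁₂, E₂₁, E₂₂}.
Set up the augmented matrix [u | v | y] and row-reduce.
Row-reducing the augmented matrix gives the unique coefficients (c₁, c₂) = (-2, -3).

y = -2u - 3v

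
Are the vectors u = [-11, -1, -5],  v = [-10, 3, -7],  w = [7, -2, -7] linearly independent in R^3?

Form the 3×3 matrix with these as columns; its determinant is 509.
A nonzero determinant means the columns are linearly independent.

linearly independent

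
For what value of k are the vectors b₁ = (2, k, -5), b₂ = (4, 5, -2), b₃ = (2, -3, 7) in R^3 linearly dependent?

k = 21/4

Place the vectors as rows of a 3×3 matrix; dependence ⇔ determinant zero.
Expanding, det = 168 - 32*k.
This vanishes exactly when k = 21/4.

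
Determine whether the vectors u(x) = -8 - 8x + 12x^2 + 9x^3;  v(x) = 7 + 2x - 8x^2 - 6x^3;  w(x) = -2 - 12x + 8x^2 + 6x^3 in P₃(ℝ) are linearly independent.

linearly dependent

Take coordinates with respect to the standard basis {1, x, …, x^3}.
Row-reduce the matrix whose columns are u, v, w.
The reduction yields 2 nonzero rows, so the rank is 2.
Since rank 2 < 3, the set is linearly dependent.
Indeed 2u + 2v - w = 0.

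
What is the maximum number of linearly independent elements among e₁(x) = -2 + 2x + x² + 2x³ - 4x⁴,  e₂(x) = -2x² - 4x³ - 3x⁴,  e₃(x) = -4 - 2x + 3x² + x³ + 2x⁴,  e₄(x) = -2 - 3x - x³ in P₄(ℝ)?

Represent each element by its coordinate vector in ℝ⁵.
Row-reduce the 4×5 matrix with these as rows.
Reduction leaves 4 leading entries, giving rank 4.

4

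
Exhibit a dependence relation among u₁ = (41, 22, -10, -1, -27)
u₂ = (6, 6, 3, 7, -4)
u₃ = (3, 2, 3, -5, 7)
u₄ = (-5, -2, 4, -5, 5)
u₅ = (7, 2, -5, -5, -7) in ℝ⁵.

Set up α₁u₁ + … + α₅u₅ = 0 and solve the homogeneous system.
One solution (up to scaling) is (1, -2, -1, 1, -3).

u₁ - 2u₂ - u₃ + u₄ - 3u₅ = 0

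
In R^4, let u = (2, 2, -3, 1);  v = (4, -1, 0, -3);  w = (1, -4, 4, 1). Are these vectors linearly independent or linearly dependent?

Place the vectors as rows of a 3×4 matrix and reduce to echelon form.
The reduction yields 3 nonzero rows, so the rank is 3.
Since rank = 3 (the number of vectors), the set is linearly independent.

linearly independent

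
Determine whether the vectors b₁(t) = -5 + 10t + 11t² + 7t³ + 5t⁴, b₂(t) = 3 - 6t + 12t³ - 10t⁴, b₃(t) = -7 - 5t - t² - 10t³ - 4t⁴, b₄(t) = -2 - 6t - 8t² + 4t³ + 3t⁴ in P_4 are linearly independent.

Take coordinates with respect to the standard basis {1, t, …, t⁴}.
Place the vectors as rows of a 4×5 matrix and reduce to echelon form.
The reduction yields 4 nonzero rows, so the rank is 4.
Since rank = 4 (the number of vectors), the set is linearly independent.

linearly independent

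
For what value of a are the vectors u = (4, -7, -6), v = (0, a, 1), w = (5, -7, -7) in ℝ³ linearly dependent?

a = 7/2

The vectors are dependent exactly when the determinant of the matrix with rows u, v, w vanishes.
Cofactor expansion gives det = 2*a - 7.
This vanishes exactly when a = 7/2.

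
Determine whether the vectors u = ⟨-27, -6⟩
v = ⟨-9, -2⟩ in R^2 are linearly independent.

linearly dependent

The matrix [u|v] has determinant 0.
A zero determinant means the columns are linearly dependent.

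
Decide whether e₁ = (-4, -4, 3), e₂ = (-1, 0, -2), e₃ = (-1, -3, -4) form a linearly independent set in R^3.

linearly independent

The matrix [e₁|e₂|e₃] has determinant 41.
A nonzero determinant means the columns are linearly independent.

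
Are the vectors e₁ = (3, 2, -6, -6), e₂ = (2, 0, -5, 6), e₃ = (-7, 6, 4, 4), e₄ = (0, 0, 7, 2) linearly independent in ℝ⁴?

The matrix [e₁|e₂|e₃|e₄] has determinant 2104.
A nonzero determinant means the columns are linearly independent.

linearly independent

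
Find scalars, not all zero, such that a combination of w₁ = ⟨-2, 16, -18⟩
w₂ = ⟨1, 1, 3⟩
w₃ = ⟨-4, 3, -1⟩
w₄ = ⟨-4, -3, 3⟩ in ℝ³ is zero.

Row-reduce the matrix with w₁, w₂, w₃, w₄ as columns; the null space gives the coefficients.
The free variable yields coefficients (1, 2, -3, 3) (any nonzero multiple also works).

w₁ + 2w₂ - 3w₃ + 3w₄ = 0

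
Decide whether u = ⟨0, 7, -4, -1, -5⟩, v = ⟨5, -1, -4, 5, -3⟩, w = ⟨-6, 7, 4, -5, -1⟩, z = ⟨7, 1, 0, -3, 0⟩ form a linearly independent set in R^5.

Place the vectors as rows of a 4×5 matrix and reduce to echelon form.
The reduction yields 4 nonzero rows, so the rank is 4.
Since rank = 4 (the number of vectors), the set is linearly independent.

linearly independent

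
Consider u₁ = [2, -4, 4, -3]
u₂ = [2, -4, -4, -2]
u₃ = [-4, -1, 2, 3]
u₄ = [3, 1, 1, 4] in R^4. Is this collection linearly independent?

Form the 4×4 matrix with these as columns; its determinant is -938.
A nonzero determinant means the columns are linearly independent.

linearly independent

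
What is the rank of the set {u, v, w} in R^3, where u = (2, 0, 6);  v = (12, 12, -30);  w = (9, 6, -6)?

2

Put the 3×3 matrix [u|v|w] into echelon form.
The echelon form has 2 nonzero rows, so the rank is 2.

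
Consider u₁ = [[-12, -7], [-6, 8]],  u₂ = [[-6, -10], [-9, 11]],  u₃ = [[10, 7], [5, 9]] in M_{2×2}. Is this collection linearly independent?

linearly independent

Write each element as a coordinate vector in ℝ⁴ using {E₁₁, E₁₂, E₂₁, E₂₂}.
Place the vectors as rows of a 3×4 matrix and reduce to echelon form.
The reduction yields 3 nonzero rows, so the rank is 3.
Since rank = 3 (the number of vectors), the set is linearly independent.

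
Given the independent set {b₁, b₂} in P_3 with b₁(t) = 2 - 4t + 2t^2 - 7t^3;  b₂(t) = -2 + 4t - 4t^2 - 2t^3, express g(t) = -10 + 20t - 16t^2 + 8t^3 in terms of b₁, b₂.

g = -2b₁ + 3b₂

Work in coordinates with respect to the standard basis {1, t, …, t^3}.
Solve the system with b₁, b₂ as columns and g as the right-hand side.
The system has the unique solution (α₁, α₂) = (-2, 3).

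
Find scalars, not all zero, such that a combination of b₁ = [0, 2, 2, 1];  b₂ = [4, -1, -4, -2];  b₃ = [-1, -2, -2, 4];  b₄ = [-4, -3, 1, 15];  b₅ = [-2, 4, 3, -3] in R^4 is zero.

2b₁ - b₂ + 2b₃ - b₄ - b₅ = 0

Row-reduce the matrix with b₁, b₂, b₃, b₄, b₅ as columns; the null space gives the coefficients.
A generator of the null space is (2, -1, 2, -1, -1).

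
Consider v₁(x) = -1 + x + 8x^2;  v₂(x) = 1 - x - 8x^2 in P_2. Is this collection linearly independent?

Write each element as a coordinate vector in ℝ³ using {1, x, x^2}.
Place the vectors as rows of a 2×3 matrix and reduce to echelon form.
The reduction yields 1 nonzero row, so the rank is 1.
Since rank 1 < 2, the set is linearly dependent.
Indeed v₁ + v₂ = 0.

linearly dependent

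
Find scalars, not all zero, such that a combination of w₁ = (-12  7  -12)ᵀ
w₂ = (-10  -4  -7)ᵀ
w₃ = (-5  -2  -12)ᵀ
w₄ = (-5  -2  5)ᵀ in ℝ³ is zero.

w₂ - w₃ - w₄ = 0

Solve the homogeneous system with w₁, w₂, w₃, w₄ as columns by row-reducing the coefficient matrix.
The free variable yields coefficients (0, 1, -1, -1) (any nonzero multiple also works).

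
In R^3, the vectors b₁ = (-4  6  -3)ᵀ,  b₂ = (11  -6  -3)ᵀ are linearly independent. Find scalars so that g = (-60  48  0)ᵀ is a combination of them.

g = 4b₁ - 4b₂

Set up the augmented matrix [b₁ | b₂ | g] and row-reduce.
Back-substitution yields (c₁, c₂) = (4, -4).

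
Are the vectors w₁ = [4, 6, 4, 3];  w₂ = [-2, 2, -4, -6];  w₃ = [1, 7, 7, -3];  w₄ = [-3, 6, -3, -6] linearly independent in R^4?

linearly independent

Row-reduce the matrix whose columns are w₁, w₂, w₃, w₄.
The reduction yields 4 nonzero rows, so the rank is 4.
Since rank = 4 (the number of vectors), the set is linearly independent.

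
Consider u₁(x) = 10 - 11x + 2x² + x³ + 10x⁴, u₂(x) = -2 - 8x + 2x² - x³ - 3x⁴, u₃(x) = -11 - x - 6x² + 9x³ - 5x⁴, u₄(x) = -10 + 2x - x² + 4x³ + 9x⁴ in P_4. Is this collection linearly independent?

linearly independent

Take coordinates with respect to the standard basis {1, x, …, x⁴}.
Place the vectors as rows of a 4×5 matrix and reduce to echelon form.
The reduction yields 4 nonzero rows, so the rank is 4.
Since rank = 4 (the number of vectors), the set is linearly independent.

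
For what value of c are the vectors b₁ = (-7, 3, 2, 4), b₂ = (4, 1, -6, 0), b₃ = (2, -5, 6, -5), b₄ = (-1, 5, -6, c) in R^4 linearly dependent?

Dependence holds iff the 4×4 matrix [b₁ b₂ b₃ b₄] is singular.
Cofactor expansion gives det = 16*c - 84.
This vanishes exactly when c = 21/4.

c = 21/4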